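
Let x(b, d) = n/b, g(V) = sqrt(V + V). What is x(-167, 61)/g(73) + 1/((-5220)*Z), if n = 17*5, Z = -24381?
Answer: 1/127268820 - 85*sqrt(146)/24382 ≈ -0.042124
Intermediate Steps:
g(V) = sqrt(2)*sqrt(V) (g(V) = sqrt(2*V) = sqrt(2)*sqrt(V))
n = 85
x(b, d) = 85/b
x(-167, 61)/g(73) + 1/((-5220)*Z) = (85/(-167))/((sqrt(2)*sqrt(73))) + 1/(-5220*(-24381)) = (85*(-1/167))/(sqrt(146)) - 1/5220*(-1/24381) = -85*sqrt(146)/24382 + 1/127268820 = 1/127268820 - 85*sqrt(146)/24382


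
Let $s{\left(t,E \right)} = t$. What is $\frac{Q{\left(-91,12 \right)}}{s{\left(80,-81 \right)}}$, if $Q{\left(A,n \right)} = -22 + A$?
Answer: $- \frac{113}{80} \approx -1.4125$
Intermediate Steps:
$\frac{Q{\left(-91,12 \right)}}{s{\left(80,-81 \right)}} = \frac{-22 - 91}{80} = \left(-113\right) \frac{1}{80} = - \frac{113}{80}$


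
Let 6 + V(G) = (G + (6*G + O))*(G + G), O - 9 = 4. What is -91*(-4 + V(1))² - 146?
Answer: -82046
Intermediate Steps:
O = 13 (O = 9 + 4 = 13)
V(G) = -6 + 2*G*(13 + 7*G) (V(G) = -6 + (G + (6*G + 13))*(G + G) = -6 + (G + (13 + 6*G))*(2*G) = -6 + (13 + 7*G)*(2*G) = -6 + 2*G*(13 + 7*G))
-91*(-4 + V(1))² - 146 = -91*(-4 + (-6 + 14*1² + 26*1))² - 146 = -91*(-4 + (-6 + 14*1 + 26))² - 146 = -91*(-4 + (-6 + 14 + 26))² - 146 = -91*(-4 + 34)² - 146 = -91*30² - 146 = -91*900 - 146 = -81900 - 146 = -82046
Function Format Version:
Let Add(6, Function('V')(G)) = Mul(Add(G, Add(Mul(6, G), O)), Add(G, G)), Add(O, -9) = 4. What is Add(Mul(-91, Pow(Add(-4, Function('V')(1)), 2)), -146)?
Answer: -82046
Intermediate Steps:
O = 13 (O = Add(9, 4) = 13)
Function('V')(G) = Add(-6, Mul(2, G, Add(13, Mul(7, G)))) (Function('V')(G) = Add(-6, Mul(Add(G, Add(Mul(6, G), 13)), Add(G, G))) = Add(-6, Mul(Add(G, Add(13, Mul(6, G))), Mul(2, G))) = Add(-6, Mul(Add(13, Mul(7, G)), Mul(2, G))) = Add(-6, Mul(2, G, Add(13, Mul(7, G)))))
Add(Mul(-91, Pow(Add(-4, Function('V')(1)), 2)), -146) = Add(Mul(-91, Pow(Add(-4, Add(-6, Mul(14, Pow(1, 2)), Mul(26, 1))), 2)), -146) = Add(Mul(-91, Pow(Add(-4, Add(-6, Mul(14, 1), 26)), 2)), -146) = Add(Mul(-91, Pow(Add(-4, Add(-6, 14, 26)), 2)), -146) = Add(Mul(-91, Pow(Add(-4, 34), 2)), -146) = Add(Mul(-91, Pow(30, 2)), -146) = Add(Mul(-91, 900), -146) = Add(-81900, -146) = -82046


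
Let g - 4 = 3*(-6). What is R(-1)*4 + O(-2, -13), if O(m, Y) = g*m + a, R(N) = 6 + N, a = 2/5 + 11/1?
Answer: 297/5 ≈ 59.400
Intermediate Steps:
a = 57/5 (a = 2*(⅕) + 11*1 = ⅖ + 11 = 57/5 ≈ 11.400)
g = -14 (g = 4 + 3*(-6) = 4 - 18 = -14)
O(m, Y) = 57/5 - 14*m (O(m, Y) = -14*m + 57/5 = 57/5 - 14*m)
R(-1)*4 + O(-2, -13) = (6 - 1)*4 + (57/5 - 14*(-2)) = 5*4 + (57/5 + 28) = 20 + 197/5 = 297/5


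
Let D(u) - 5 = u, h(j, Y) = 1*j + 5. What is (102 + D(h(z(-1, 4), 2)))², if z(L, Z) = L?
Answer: 12321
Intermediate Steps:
h(j, Y) = 5 + j (h(j, Y) = j + 5 = 5 + j)
D(u) = 5 + u
(102 + D(h(z(-1, 4), 2)))² = (102 + (5 + (5 - 1)))² = (102 + (5 + 4))² = (102 + 9)² = 111² = 12321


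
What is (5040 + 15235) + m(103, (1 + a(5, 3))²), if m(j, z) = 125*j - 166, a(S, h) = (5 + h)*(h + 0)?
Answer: 32984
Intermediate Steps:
a(S, h) = h*(5 + h) (a(S, h) = (5 + h)*h = h*(5 + h))
m(j, z) = -166 + 125*j
(5040 + 15235) + m(103, (1 + a(5, 3))²) = (5040 + 15235) + (-166 + 125*103) = 20275 + (-166 + 12875) = 20275 + 12709 = 32984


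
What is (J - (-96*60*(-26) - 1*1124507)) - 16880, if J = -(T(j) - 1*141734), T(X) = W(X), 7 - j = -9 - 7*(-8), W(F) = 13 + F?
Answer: 1099628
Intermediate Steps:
j = -40 (j = 7 - (-9 - 7*(-8)) = 7 - (-9 + 56) = 7 - 1*47 = 7 - 47 = -40)
T(X) = 13 + X
J = 141761 (J = -((13 - 40) - 1*141734) = -(-27 - 141734) = -1*(-141761) = 141761)
(J - (-96*60*(-26) - 1*1124507)) - 16880 = (141761 - (-96*60*(-26) - 1*1124507)) - 16880 = (141761 - (-5760*(-26) - 1124507)) - 16880 = (141761 - (149760 - 1124507)) - 16880 = (141761 - 1*(-974747)) - 16880 = (141761 + 974747) - 16880 = 1116508 - 16880 = 1099628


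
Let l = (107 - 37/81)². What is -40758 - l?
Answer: -341890138/6561 ≈ -52109.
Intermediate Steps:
l = 74476900/6561 (l = (107 - 37*1/81)² = (107 - 37/81)² = (8630/81)² = 74476900/6561 ≈ 11351.)
-40758 - l = -40758 - 1*74476900/6561 = -40758 - 74476900/6561 = -341890138/6561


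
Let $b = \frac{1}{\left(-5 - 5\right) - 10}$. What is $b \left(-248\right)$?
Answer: $\frac{62}{5} \approx 12.4$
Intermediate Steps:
$b = - \frac{1}{20}$ ($b = \frac{1}{\left(-5 - 5\right) - 10} = \frac{1}{-10 - 10} = \frac{1}{-20} = - \frac{1}{20} \approx -0.05$)
$b \left(-248\right) = \left(- \frac{1}{20}\right) \left(-248\right) = \frac{62}{5}$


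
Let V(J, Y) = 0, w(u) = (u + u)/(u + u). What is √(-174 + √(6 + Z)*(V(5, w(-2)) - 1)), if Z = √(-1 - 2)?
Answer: √(-174 - √(6 + I*√3)) ≈ 0.0132 - 13.284*I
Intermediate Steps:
w(u) = 1 (w(u) = (2*u)/((2*u)) = (2*u)*(1/(2*u)) = 1)
Z = I*√3 (Z = √(-3) = I*√3 ≈ 1.732*I)
√(-174 + √(6 + Z)*(V(5, w(-2)) - 1)) = √(-174 + √(6 + I*√3)*(0 - 1)) = √(-174 + √(6 + I*√3)*(-1)) = √(-174 - √(6 + I*√3))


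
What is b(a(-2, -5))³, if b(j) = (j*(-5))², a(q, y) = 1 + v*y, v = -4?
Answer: 1340095640625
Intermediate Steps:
a(q, y) = 1 - 4*y
b(j) = 25*j² (b(j) = (-5*j)² = 25*j²)
b(a(-2, -5))³ = (25*(1 - 4*(-5))²)³ = (25*(1 + 20)²)³ = (25*21²)³ = (25*441)³ = 11025³ = 1340095640625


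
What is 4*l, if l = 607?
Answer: 2428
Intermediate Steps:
4*l = 4*607 = 2428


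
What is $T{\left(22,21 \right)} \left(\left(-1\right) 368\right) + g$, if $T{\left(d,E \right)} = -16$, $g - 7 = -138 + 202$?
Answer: $5959$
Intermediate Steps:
$g = 71$ ($g = 7 + \left(-138 + 202\right) = 7 + 64 = 71$)
$T{\left(22,21 \right)} \left(\left(-1\right) 368\right) + g = - 16 \left(\left(-1\right) 368\right) + 71 = \left(-16\right) \left(-368\right) + 71 = 5888 + 71 = 5959$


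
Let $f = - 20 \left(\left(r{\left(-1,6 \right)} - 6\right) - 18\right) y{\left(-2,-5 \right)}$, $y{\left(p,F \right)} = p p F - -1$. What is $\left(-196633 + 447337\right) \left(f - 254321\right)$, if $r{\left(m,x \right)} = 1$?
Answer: $-65950444944$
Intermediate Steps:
$y{\left(p,F \right)} = 1 + F p^{2}$ ($y{\left(p,F \right)} = p^{2} F + \left(-4 + 5\right) = F p^{2} + 1 = 1 + F p^{2}$)
$f = -8740$ ($f = - 20 \left(\left(1 - 6\right) - 18\right) \left(1 - 5 \left(-2\right)^{2}\right) = - 20 \left(-5 - 18\right) \left(1 - 20\right) = \left(-20\right) \left(-23\right) \left(1 - 20\right) = 460 \left(-19\right) = -8740$)
$\left(-196633 + 447337\right) \left(f - 254321\right) = \left(-196633 + 447337\right) \left(-8740 - 254321\right) = 250704 \left(-263061\right) = -65950444944$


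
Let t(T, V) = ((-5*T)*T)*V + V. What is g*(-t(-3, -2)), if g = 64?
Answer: -5632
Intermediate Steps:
t(T, V) = V - 5*V*T² (t(T, V) = (-5*T²)*V + V = -5*V*T² + V = V - 5*V*T²)
g*(-t(-3, -2)) = 64*(-(-2)*(1 - 5*(-3)²)) = 64*(-(-2)*(1 - 5*9)) = 64*(-(-2)*(1 - 45)) = 64*(-(-2)*(-44)) = 64*(-1*88) = 64*(-88) = -5632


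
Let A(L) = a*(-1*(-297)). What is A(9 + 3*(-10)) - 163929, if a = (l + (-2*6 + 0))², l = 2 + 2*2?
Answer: -153237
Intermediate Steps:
l = 6 (l = 2 + 4 = 6)
a = 36 (a = (6 + (-2*6 + 0))² = (6 + (-12 + 0))² = (6 - 12)² = (-6)² = 36)
A(L) = 10692 (A(L) = 36*(-1*(-297)) = 36*297 = 10692)
A(9 + 3*(-10)) - 163929 = 10692 - 163929 = -153237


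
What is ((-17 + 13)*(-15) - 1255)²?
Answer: 1428025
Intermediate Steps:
((-17 + 13)*(-15) - 1255)² = (-4*(-15) - 1255)² = (60 - 1255)² = (-1195)² = 1428025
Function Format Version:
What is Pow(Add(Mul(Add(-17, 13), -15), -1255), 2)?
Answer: 1428025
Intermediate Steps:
Pow(Add(Mul(Add(-17, 13), -15), -1255), 2) = Pow(Add(Mul(-4, -15), -1255), 2) = Pow(Add(60, -1255), 2) = Pow(-1195, 2) = 1428025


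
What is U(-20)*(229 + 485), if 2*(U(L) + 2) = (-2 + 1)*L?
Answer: 5712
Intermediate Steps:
U(L) = -2 - L/2 (U(L) = -2 + ((-2 + 1)*L)/2 = -2 + (-L)/2 = -2 - L/2)
U(-20)*(229 + 485) = (-2 - ½*(-20))*(229 + 485) = (-2 + 10)*714 = 8*714 = 5712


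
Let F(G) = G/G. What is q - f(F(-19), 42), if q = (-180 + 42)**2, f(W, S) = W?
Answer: 19043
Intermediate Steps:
F(G) = 1
q = 19044 (q = (-138)**2 = 19044)
q - f(F(-19), 42) = 19044 - 1*1 = 19044 - 1 = 19043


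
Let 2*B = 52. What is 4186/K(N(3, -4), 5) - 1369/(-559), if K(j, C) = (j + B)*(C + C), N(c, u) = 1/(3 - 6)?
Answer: 576718/30745 ≈ 18.758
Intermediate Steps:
B = 26 (B = (½)*52 = 26)
N(c, u) = -⅓ (N(c, u) = 1/(-3) = -⅓)
K(j, C) = 2*C*(26 + j) (K(j, C) = (j + 26)*(C + C) = (26 + j)*(2*C) = 2*C*(26 + j))
4186/K(N(3, -4), 5) - 1369/(-559) = 4186/((2*5*(26 - ⅓))) - 1369/(-559) = 4186/((2*5*(77/3))) - 1369*(-1/559) = 4186/(770/3) + 1369/559 = 4186*(3/770) + 1369/559 = 897/55 + 1369/559 = 576718/30745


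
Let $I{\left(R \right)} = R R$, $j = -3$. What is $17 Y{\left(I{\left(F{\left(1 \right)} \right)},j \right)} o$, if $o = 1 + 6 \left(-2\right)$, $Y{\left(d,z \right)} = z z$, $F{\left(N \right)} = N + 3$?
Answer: $-1683$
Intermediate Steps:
$F{\left(N \right)} = 3 + N$
$I{\left(R \right)} = R^{2}$
$Y{\left(d,z \right)} = z^{2}$
$o = -11$ ($o = 1 - 12 = -11$)
$17 Y{\left(I{\left(F{\left(1 \right)} \right)},j \right)} o = 17 \left(-3\right)^{2} \left(-11\right) = 17 \cdot 9 \left(-11\right) = 153 \left(-11\right) = -1683$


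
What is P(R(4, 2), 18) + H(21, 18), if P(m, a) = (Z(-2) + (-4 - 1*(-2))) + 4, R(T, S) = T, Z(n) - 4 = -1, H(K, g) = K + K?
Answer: 47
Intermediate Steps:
H(K, g) = 2*K
Z(n) = 3 (Z(n) = 4 - 1 = 3)
P(m, a) = 5 (P(m, a) = (3 + (-4 - 1*(-2))) + 4 = (3 + (-4 + 2)) + 4 = (3 - 2) + 4 = 1 + 4 = 5)
P(R(4, 2), 18) + H(21, 18) = 5 + 2*21 = 5 + 42 = 47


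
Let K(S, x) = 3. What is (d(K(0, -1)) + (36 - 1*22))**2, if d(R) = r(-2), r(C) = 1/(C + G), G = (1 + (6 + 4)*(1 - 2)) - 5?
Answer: 49729/256 ≈ 194.25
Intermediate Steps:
G = -14 (G = (1 + 10*(-1)) - 5 = (1 - 10) - 5 = -9 - 5 = -14)
r(C) = 1/(-14 + C) (r(C) = 1/(C - 14) = 1/(-14 + C))
d(R) = -1/16 (d(R) = 1/(-14 - 2) = 1/(-16) = -1/16)
(d(K(0, -1)) + (36 - 1*22))**2 = (-1/16 + (36 - 1*22))**2 = (-1/16 + (36 - 22))**2 = (-1/16 + 14)**2 = (223/16)**2 = 49729/256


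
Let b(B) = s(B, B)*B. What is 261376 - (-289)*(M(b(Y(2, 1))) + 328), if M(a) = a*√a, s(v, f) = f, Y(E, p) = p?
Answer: 356457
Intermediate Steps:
b(B) = B² (b(B) = B*B = B²)
M(a) = a^(3/2)
261376 - (-289)*(M(b(Y(2, 1))) + 328) = 261376 - (-289)*((1²)^(3/2) + 328) = 261376 - (-289)*(1^(3/2) + 328) = 261376 - (-289)*(1 + 328) = 261376 - (-289)*329 = 261376 - 1*(-95081) = 261376 + 95081 = 356457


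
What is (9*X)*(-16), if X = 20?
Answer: -2880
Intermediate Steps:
(9*X)*(-16) = (9*20)*(-16) = 180*(-16) = -2880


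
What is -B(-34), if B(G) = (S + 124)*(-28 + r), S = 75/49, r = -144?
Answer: 1057972/49 ≈ 21591.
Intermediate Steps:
S = 75/49 (S = 75*(1/49) = 75/49 ≈ 1.5306)
B(G) = -1057972/49 (B(G) = (75/49 + 124)*(-28 - 144) = (6151/49)*(-172) = -1057972/49)
-B(-34) = -1*(-1057972/49) = 1057972/49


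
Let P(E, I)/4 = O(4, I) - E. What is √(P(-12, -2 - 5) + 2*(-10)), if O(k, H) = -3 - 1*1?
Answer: 2*√3 ≈ 3.4641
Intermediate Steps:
O(k, H) = -4 (O(k, H) = -3 - 1 = -4)
P(E, I) = -16 - 4*E (P(E, I) = 4*(-4 - E) = -16 - 4*E)
√(P(-12, -2 - 5) + 2*(-10)) = √((-16 - 4*(-12)) + 2*(-10)) = √((-16 + 48) - 20) = √(32 - 20) = √12 = 2*√3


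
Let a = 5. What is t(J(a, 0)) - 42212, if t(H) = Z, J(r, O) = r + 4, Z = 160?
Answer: -42052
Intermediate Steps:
J(r, O) = 4 + r
t(H) = 160
t(J(a, 0)) - 42212 = 160 - 42212 = -42052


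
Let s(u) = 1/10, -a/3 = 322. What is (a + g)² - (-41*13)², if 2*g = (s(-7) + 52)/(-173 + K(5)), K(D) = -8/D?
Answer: 7918279759153/12194064 ≈ 6.4936e+5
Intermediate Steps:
a = -966 (a = -3*322 = -966)
s(u) = ⅒
g = -521/3492 (g = ((⅒ + 52)/(-173 - 8/5))/2 = (521/(10*(-173 - 8*⅕)))/2 = (521/(10*(-173 - 8/5)))/2 = (521/(10*(-873/5)))/2 = ((521/10)*(-5/873))/2 = (½)*(-521/1746) = -521/3492 ≈ -0.14920)
(a + g)² - (-41*13)² = (-966 - 521/3492)² - (-41*13)² = (-3373793/3492)² - 1*(-533)² = 11382479206849/12194064 - 1*284089 = 11382479206849/12194064 - 284089 = 7918279759153/12194064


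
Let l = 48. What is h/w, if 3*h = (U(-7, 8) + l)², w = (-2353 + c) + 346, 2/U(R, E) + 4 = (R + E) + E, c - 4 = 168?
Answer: -58564/137625 ≈ -0.42553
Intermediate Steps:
c = 172 (c = 4 + 168 = 172)
U(R, E) = 2/(-4 + R + 2*E) (U(R, E) = 2/(-4 + ((R + E) + E)) = 2/(-4 + ((E + R) + E)) = 2/(-4 + (R + 2*E)) = 2/(-4 + R + 2*E))
w = -1835 (w = (-2353 + 172) + 346 = -2181 + 346 = -1835)
h = 58564/75 (h = (2/(-4 - 7 + 2*8) + 48)²/3 = (2/(-4 - 7 + 16) + 48)²/3 = (2/5 + 48)²/3 = (2*(⅕) + 48)²/3 = (⅖ + 48)²/3 = (242/5)²/3 = (⅓)*(58564/25) = 58564/75 ≈ 780.85)
h/w = (58564/75)/(-1835) = (58564/75)*(-1/1835) = -58564/137625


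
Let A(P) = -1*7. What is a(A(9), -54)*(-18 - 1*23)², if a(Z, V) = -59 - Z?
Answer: -87412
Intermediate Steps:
A(P) = -7
a(A(9), -54)*(-18 - 1*23)² = (-59 - 1*(-7))*(-18 - 1*23)² = (-59 + 7)*(-18 - 23)² = -52*(-41)² = -52*1681 = -87412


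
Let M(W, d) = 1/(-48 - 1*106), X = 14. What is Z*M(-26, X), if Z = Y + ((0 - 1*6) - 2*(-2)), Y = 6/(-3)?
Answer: 2/77 ≈ 0.025974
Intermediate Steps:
M(W, d) = -1/154 (M(W, d) = 1/(-48 - 106) = 1/(-154) = -1/154)
Y = -2 (Y = 6*(-1/3) = -2)
Z = -4 (Z = -2 + ((0 - 1*6) - 2*(-2)) = -2 + ((0 - 6) + 4) = -2 + (-6 + 4) = -2 - 2 = -4)
Z*M(-26, X) = -4*(-1/154) = 2/77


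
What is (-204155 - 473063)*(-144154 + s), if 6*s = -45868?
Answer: 308402368328/3 ≈ 1.0280e+11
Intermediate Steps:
s = -22934/3 (s = (⅙)*(-45868) = -22934/3 ≈ -7644.7)
(-204155 - 473063)*(-144154 + s) = (-204155 - 473063)*(-144154 - 22934/3) = -677218*(-455396/3) = 308402368328/3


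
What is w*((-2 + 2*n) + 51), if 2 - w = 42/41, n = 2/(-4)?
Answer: 1920/41 ≈ 46.829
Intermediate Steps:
n = -1/2 (n = 2*(-1/4) = -1/2 ≈ -0.50000)
w = 40/41 (w = 2 - 42/41 = 40/41 ≈ 0.97561)
w*((-2 + 2*n) + 51) = 40*((-2 + 2*(-1/2)) + 51)/41 = 40*((-2 - 1) + 51)/41 = 40*(-3 + 51)/41 = (40/41)*48 = 1920/41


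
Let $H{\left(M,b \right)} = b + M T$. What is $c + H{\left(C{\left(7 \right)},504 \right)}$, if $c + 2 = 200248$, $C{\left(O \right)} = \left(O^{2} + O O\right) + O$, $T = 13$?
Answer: $202115$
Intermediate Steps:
$C{\left(O \right)} = O + 2 O^{2}$ ($C{\left(O \right)} = \left(O^{2} + O^{2}\right) + O = 2 O^{2} + O = O + 2 O^{2}$)
$H{\left(M,b \right)} = b + 13 M$ ($H{\left(M,b \right)} = b + M 13 = b + 13 M$)
$c = 200246$ ($c = -2 + 200248 = 200246$)
$c + H{\left(C{\left(7 \right)},504 \right)} = 200246 + \left(504 + 13 \cdot 7 \left(1 + 2 \cdot 7\right)\right) = 200246 + \left(504 + 13 \cdot 7 \left(1 + 14\right)\right) = 200246 + \left(504 + 13 \cdot 7 \cdot 15\right) = 200246 + \left(504 + 13 \cdot 105\right) = 200246 + \left(504 + 1365\right) = 200246 + 1869 = 202115$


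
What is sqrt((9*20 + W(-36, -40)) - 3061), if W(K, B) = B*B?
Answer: I*sqrt(1281) ≈ 35.791*I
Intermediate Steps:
W(K, B) = B**2
sqrt((9*20 + W(-36, -40)) - 3061) = sqrt((9*20 + (-40)**2) - 3061) = sqrt((180 + 1600) - 3061) = sqrt(1780 - 3061) = sqrt(-1281) = I*sqrt(1281)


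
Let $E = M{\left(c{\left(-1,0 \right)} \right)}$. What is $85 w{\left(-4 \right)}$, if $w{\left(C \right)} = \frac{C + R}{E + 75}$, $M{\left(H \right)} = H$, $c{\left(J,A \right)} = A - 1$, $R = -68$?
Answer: $- \frac{3060}{37} \approx -82.703$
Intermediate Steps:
$c{\left(J,A \right)} = -1 + A$ ($c{\left(J,A \right)} = A - 1 = -1 + A$)
$E = -1$ ($E = -1 + 0 = -1$)
$w{\left(C \right)} = - \frac{34}{37} + \frac{C}{74}$ ($w{\left(C \right)} = \frac{C - 68}{-1 + 75} = \frac{-68 + C}{74} = \left(-68 + C\right) \frac{1}{74} = - \frac{34}{37} + \frac{C}{74}$)
$85 w{\left(-4 \right)} = 85 \left(- \frac{34}{37} + \frac{1}{74} \left(-4\right)\right) = 85 \left(- \frac{34}{37} - \frac{2}{37}\right) = 85 \left(- \frac{36}{37}\right) = - \frac{3060}{37}$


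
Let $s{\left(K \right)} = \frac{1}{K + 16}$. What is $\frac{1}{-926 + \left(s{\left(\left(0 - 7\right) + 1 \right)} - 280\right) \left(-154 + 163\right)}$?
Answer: $- \frac{10}{34451} \approx -0.00029027$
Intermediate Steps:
$s{\left(K \right)} = \frac{1}{16 + K}$
$\frac{1}{-926 + \left(s{\left(\left(0 - 7\right) + 1 \right)} - 280\right) \left(-154 + 163\right)} = \frac{1}{-926 + \left(\frac{1}{16 + \left(\left(0 - 7\right) + 1\right)} - 280\right) \left(-154 + 163\right)} = \frac{1}{-926 + \left(\frac{1}{16 + \left(-7 + 1\right)} - 280\right) 9} = \frac{1}{-926 + \left(\frac{1}{16 - 6} - 280\right) 9} = \frac{1}{-926 + \left(\frac{1}{10} - 280\right) 9} = \frac{1}{-926 - \frac{25191}{10}} = \frac{1}{- \frac{34451}{10}} = - \frac{10}{34451}$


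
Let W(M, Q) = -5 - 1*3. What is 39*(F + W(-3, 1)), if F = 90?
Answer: 3198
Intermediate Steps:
W(M, Q) = -8 (W(M, Q) = -5 - 3 = -8)
39*(F + W(-3, 1)) = 39*(90 - 8) = 39*82 = 3198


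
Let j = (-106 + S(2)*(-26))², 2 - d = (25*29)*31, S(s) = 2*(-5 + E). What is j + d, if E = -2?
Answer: 44091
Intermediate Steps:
S(s) = -14 (S(s) = 2*(-5 - 2) = 2*(-7) = -14)
d = -22473 (d = 2 - 25*29*31 = 2 - 725*31 = 2 - 1*22475 = 2 - 22475 = -22473)
j = 66564 (j = (-106 - 14*(-26))² = (-106 + 364)² = 258² = 66564)
j + d = 66564 - 22473 = 44091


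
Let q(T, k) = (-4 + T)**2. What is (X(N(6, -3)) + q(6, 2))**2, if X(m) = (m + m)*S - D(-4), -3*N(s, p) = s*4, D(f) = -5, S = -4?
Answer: 5329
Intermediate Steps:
N(s, p) = -4*s/3 (N(s, p) = -s*4/3 = -4*s/3)
X(m) = 5 - 8*m (X(m) = (m + m)*(-4) - 1*(-5) = (2*m)*(-4) + 5 = -8*m + 5 = 5 - 8*m)
(X(N(6, -3)) + q(6, 2))**2 = ((5 - (-32)*6/3) + (-4 + 6)**2)**2 = ((5 - 8*(-8)) + 2**2)**2 = ((5 + 64) + 4)**2 = (69 + 4)**2 = 73**2 = 5329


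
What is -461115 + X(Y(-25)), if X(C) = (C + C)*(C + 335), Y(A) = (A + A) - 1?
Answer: -490083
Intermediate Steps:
Y(A) = -1 + 2*A (Y(A) = 2*A - 1 = -1 + 2*A)
X(C) = 2*C*(335 + C) (X(C) = (2*C)*(335 + C) = 2*C*(335 + C))
-461115 + X(Y(-25)) = -461115 + 2*(-1 + 2*(-25))*(335 + (-1 + 2*(-25))) = -461115 + 2*(-1 - 50)*(335 + (-1 - 50)) = -461115 + 2*(-51)*(335 - 51) = -461115 + 2*(-51)*284 = -461115 - 28968 = -490083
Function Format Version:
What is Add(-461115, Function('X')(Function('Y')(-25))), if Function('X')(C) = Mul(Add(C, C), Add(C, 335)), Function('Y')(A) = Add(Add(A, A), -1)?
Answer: -490083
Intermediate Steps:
Function('Y')(A) = Add(-1, Mul(2, A)) (Function('Y')(A) = Add(Mul(2, A), -1) = Add(-1, Mul(2, A)))
Function('X')(C) = Mul(2, C, Add(335, C)) (Function('X')(C) = Mul(Mul(2, C), Add(335, C)) = Mul(2, C, Add(335, C)))
Add(-461115, Function('X')(Function('Y')(-25))) = Add(-461115, Mul(2, Add(-1, Mul(2, -25)), Add(335, Add(-1, Mul(2, -25))))) = Add(-461115, Mul(2, Add(-1, -50), Add(335, Add(-1, -50)))) = Add(-461115, Mul(2, -51, Add(335, -51))) = Add(-461115, Mul(2, -51, 284)) = Add(-461115, -28968) = -490083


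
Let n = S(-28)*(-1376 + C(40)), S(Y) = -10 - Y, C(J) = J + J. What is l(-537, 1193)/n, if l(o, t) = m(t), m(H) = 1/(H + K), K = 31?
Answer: -1/28553472 ≈ -3.5022e-8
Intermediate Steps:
C(J) = 2*J
m(H) = 1/(31 + H) (m(H) = 1/(H + 31) = 1/(31 + H))
l(o, t) = 1/(31 + t)
n = -23328 (n = (-10 - 1*(-28))*(-1376 + 2*40) = (-10 + 28)*(-1376 + 80) = 18*(-1296) = -23328)
l(-537, 1193)/n = 1/((31 + 1193)*(-23328)) = -1/23328/1224 = (1/1224)*(-1/23328) = -1/28553472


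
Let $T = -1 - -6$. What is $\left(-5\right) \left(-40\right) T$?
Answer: $1000$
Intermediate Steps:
$T = 5$ ($T = -1 + 6 = 5$)
$\left(-5\right) \left(-40\right) T = \left(-5\right) \left(-40\right) 5 = 200 \cdot 5 = 1000$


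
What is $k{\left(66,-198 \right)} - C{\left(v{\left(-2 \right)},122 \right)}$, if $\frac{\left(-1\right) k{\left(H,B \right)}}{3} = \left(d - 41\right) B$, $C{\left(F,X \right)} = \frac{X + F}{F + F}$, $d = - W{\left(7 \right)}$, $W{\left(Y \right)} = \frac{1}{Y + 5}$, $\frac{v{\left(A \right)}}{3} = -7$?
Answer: $- \frac{512423}{21} \approx -24401.0$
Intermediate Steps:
$v{\left(A \right)} = -21$ ($v{\left(A \right)} = 3 \left(-7\right) = -21$)
$W{\left(Y \right)} = \frac{1}{5 + Y}$
$d = - \frac{1}{12}$ ($d = - \frac{1}{5 + 7} = - \frac{1}{12} \approx -0.083333$)
$C{\left(F,X \right)} = \frac{F + X}{2 F}$
$k{\left(H,B \right)} = \frac{493 B}{4}$ ($k{\left(H,B \right)} = - 3 \left(- \frac{1}{12} - 41\right) B = - 3 \left(- \frac{493 B}{12}\right) = \frac{493 B}{4}$)
$k{\left(66,-198 \right)} - C{\left(v{\left(-2 \right)},122 \right)} = \frac{493}{4} \left(-198\right) - \frac{-21 + 122}{2 \left(-21\right)} = - \frac{48807}{2} - \frac{1}{2} \left(- \frac{1}{21}\right) 101 = - \frac{48807}{2} - - \frac{101}{42} = - \frac{48807}{2} + \frac{101}{42} = - \frac{512423}{21}$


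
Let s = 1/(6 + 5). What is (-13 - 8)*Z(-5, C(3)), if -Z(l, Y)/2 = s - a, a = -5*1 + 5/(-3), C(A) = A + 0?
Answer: 3122/11 ≈ 283.82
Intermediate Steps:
C(A) = A
a = -20/3 (a = -5 + 5*(-1/3) = -5 - 5/3 = -20/3 ≈ -6.6667)
s = 1/11 ≈ 0.090909
Z(l, Y) = -446/33 (Z(l, Y) = -2*(1/11 - 1*(-20/3)) = -2*(1/11 + 20/3) = -2*223/33 = -446/33)
(-13 - 8)*Z(-5, C(3)) = (-13 - 8)*(-446/33) = -21*(-446/33) = 3122/11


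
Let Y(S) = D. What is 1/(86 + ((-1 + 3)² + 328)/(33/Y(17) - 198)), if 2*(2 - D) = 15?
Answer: 51/4303 ≈ 0.011852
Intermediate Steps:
D = -11/2 (D = 2 - ½*15 = 2 - 15/2 = -11/2 ≈ -5.5000)
Y(S) = -11/2
1/(86 + ((-1 + 3)² + 328)/(33/Y(17) - 198)) = 1/(86 + ((-1 + 3)² + 328)/(33/(-11/2) - 198)) = 1/(86 + (2² + 328)/(33*(-2/11) - 198)) = 1/(86 + (4 + 328)/(-6 - 198)) = 1/(86 + 332/(-204)) = 1/(86 + 332*(-1/204)) = 1/(86 - 83/51) = 1/(4303/51) = 51/4303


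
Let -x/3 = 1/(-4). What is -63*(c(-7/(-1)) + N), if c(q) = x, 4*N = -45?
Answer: 1323/2 ≈ 661.50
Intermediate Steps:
N = -45/4 (N = (¼)*(-45) = -45/4 ≈ -11.250)
x = ¾ (x = -3/(-4) = -3*(-¼) = ¾ ≈ 0.75000)
c(q) = ¾
-63*(c(-7/(-1)) + N) = -63*(¾ - 45/4) = -63*(-21/2) = 1323/2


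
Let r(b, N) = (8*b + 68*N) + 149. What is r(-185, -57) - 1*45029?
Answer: -50236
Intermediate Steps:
r(b, N) = 149 + 8*b + 68*N
r(-185, -57) - 1*45029 = (149 + 8*(-185) + 68*(-57)) - 1*45029 = (149 - 1480 - 3876) - 45029 = -5207 - 45029 = -50236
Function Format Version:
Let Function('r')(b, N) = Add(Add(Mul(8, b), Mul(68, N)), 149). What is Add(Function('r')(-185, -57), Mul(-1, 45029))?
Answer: -50236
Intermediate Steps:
Function('r')(b, N) = Add(149, Mul(8, b), Mul(68, N))
Add(Function('r')(-185, -57), Mul(-1, 45029)) = Add(Add(149, Mul(8, -185), Mul(68, -57)), Mul(-1, 45029)) = Add(Add(149, -1480, -3876), -45029) = Add(-5207, -45029) = -50236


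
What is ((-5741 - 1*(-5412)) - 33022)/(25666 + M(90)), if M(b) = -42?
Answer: -33351/25624 ≈ -1.3016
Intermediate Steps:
((-5741 - 1*(-5412)) - 33022)/(25666 + M(90)) = ((-5741 - 1*(-5412)) - 33022)/(25666 - 42) = ((-5741 + 5412) - 33022)/25624 = (-329 - 33022)*(1/25624) = -33351*1/25624 = -33351/25624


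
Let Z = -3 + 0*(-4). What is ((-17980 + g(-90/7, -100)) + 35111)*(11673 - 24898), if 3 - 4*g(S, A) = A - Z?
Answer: -226888100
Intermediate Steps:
Z = -3 (Z = -3 + 0 = -3)
g(S, A) = -A/4 (g(S, A) = ¾ - (A - 1*(-3))/4 = ¾ - (A + 3)/4 = ¾ - (3 + A)/4 = ¾ + (-¾ - A/4) = -A/4)
((-17980 + g(-90/7, -100)) + 35111)*(11673 - 24898) = ((-17980 - ¼*(-100)) + 35111)*(11673 - 24898) = ((-17980 + 25) + 35111)*(-13225) = (-17955 + 35111)*(-13225) = 17156*(-13225) = -226888100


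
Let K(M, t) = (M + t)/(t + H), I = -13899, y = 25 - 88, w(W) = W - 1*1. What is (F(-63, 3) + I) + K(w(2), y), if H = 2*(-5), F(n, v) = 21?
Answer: -1013032/73 ≈ -13877.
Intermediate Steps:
w(W) = -1 + W (w(W) = W - 1 = -1 + W)
y = -63
H = -10
K(M, t) = (M + t)/(-10 + t) (K(M, t) = (M + t)/(t - 10) = (M + t)/(-10 + t))
(F(-63, 3) + I) + K(w(2), y) = (21 - 13899) + ((-1 + 2) - 63)/(-10 - 63) = -13878 + (1 - 63)/(-73) = -13878 - 1/73*(-62) = -13878 + 62/73 = -1013032/73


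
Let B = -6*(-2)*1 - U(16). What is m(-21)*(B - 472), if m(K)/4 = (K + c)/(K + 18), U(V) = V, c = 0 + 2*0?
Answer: -13328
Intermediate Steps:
c = 0 (c = 0 + 0 = 0)
B = -4 (B = -6*(-2)*1 - 1*16 = 12*1 - 16 = 12 - 16 = -4)
m(K) = 4*K/(18 + K) (m(K) = 4*((K + 0)/(K + 18)) = 4*(K/(18 + K)) = 4*K/(18 + K))
m(-21)*(B - 472) = (4*(-21)/(18 - 21))*(-4 - 472) = (4*(-21)/(-3))*(-476) = (4*(-21)*(-⅓))*(-476) = 28*(-476) = -13328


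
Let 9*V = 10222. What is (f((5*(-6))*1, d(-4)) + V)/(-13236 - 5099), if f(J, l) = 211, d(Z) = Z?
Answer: -12121/165015 ≈ -0.073454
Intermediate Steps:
V = 10222/9 (V = (⅑)*10222 = 10222/9 ≈ 1135.8)
(f((5*(-6))*1, d(-4)) + V)/(-13236 - 5099) = (211 + 10222/9)/(-13236 - 5099) = (12121/9)/(-18335) = (12121/9)*(-1/18335) = -12121/165015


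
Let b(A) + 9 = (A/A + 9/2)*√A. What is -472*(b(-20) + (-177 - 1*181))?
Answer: 173224 - 5192*I*√5 ≈ 1.7322e+5 - 11610.0*I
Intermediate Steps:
b(A) = -9 + 11*√A/2 (b(A) = -9 + (A/A + 9/2)*√A = -9 + (1 + 9*(½))*√A = -9 + (1 + 9/2)*√A = -9 + 11*√A/2)
-472*(b(-20) + (-177 - 1*181)) = -472*((-9 + 11*√(-20)/2) + (-177 - 1*181)) = -472*((-9 + 11*(2*I*√5)/2) + (-177 - 181)) = -472*((-9 + 11*I*√5) - 358) = -472*(-367 + 11*I*√5) = 173224 - 5192*I*√5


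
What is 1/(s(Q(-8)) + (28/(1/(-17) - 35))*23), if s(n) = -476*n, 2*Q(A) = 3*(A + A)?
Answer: 149/1699439 ≈ 8.7676e-5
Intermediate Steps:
Q(A) = 3*A (Q(A) = (3*(A + A))/2 = (3*(2*A))/2 = (6*A)/2 = 3*A)
1/(s(Q(-8)) + (28/(1/(-17) - 35))*23) = 1/(-1428*(-8) + (28/(1/(-17) - 35))*23) = 1/(-476*(-24) + (28/(-1/17 - 35))*23) = 1/(11424 + (28/(-596/17))*23) = 1/(11424 - 17/596*28*23) = 1/(11424 - 119/149*23) = 1/(11424 - 2737/149) = 1/(1699439/149) = 149/1699439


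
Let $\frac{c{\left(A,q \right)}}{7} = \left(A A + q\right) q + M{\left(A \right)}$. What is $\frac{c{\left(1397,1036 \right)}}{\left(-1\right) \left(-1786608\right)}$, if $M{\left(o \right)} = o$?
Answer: $\frac{14160591319}{1786608} \approx 7926.0$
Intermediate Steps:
$c{\left(A,q \right)} = 7 A + 7 q \left(q + A^{2}\right)$ ($c{\left(A,q \right)} = 7 \left(\left(A A + q\right) q + A\right) = 7 \left(\left(A^{2} + q\right) q + A\right) = 7 \left(\left(q + A^{2}\right) q + A\right) = 7 \left(q \left(q + A^{2}\right) + A\right) = 7 \left(A + q \left(q + A^{2}\right)\right) = 7 A + 7 q \left(q + A^{2}\right)$)
$\frac{c{\left(1397,1036 \right)}}{\left(-1\right) \left(-1786608\right)} = \frac{7 \cdot 1397 + 7 \cdot 1036^{2} + 7 \cdot 1036 \cdot 1397^{2}}{\left(-1\right) \left(-1786608\right)} = \frac{9779 + 7 \cdot 1073296 + 7 \cdot 1036 \cdot 1951609}{1786608} = \left(9779 + 7513072 + 14153068468\right) \frac{1}{1786608} = 14160591319 \cdot \frac{1}{1786608} = \frac{14160591319}{1786608}$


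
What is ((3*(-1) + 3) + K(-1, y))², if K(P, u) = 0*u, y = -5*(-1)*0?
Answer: 0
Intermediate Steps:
y = 0 (y = 5*0 = 0)
K(P, u) = 0
((3*(-1) + 3) + K(-1, y))² = ((3*(-1) + 3) + 0)² = ((-3 + 3) + 0)² = (0 + 0)² = 0² = 0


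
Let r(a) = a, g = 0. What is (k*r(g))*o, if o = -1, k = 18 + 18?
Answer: 0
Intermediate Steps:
k = 36
(k*r(g))*o = (36*0)*(-1) = 0*(-1) = 0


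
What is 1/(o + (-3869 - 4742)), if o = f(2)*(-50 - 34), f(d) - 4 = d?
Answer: -1/9115 ≈ -0.00010971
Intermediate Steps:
f(d) = 4 + d
o = -504 (o = (4 + 2)*(-50 - 34) = 6*(-84) = -504)
1/(o + (-3869 - 4742)) = 1/(-504 + (-3869 - 4742)) = 1/(-504 - 8611) = 1/(-9115) = -1/9115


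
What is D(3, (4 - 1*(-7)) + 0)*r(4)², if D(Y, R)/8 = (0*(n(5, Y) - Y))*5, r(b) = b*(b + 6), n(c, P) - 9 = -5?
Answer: 0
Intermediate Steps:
n(c, P) = 4 (n(c, P) = 9 - 5 = 4)
r(b) = b*(6 + b)
D(Y, R) = 0 (D(Y, R) = 8*((0*(4 - Y))*5) = 8*(0*5) = 8*0 = 0)
D(3, (4 - 1*(-7)) + 0)*r(4)² = 0*(4*(6 + 4))² = 0*(4*10)² = 0*40² = 0*1600 = 0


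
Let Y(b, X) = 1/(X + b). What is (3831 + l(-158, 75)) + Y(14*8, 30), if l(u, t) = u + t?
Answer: 532217/142 ≈ 3748.0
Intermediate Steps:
l(u, t) = t + u
(3831 + l(-158, 75)) + Y(14*8, 30) = (3831 + (75 - 158)) + 1/(30 + 14*8) = (3831 - 83) + 1/(30 + 112) = 3748 + 1/142 = 532217/142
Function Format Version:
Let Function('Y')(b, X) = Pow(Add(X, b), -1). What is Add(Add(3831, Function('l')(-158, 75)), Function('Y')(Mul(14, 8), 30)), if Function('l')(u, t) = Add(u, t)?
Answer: Rational(532217, 142) ≈ 3748.0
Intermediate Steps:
Function('l')(u, t) = Add(t, u)
Add(Add(3831, Function('l')(-158, 75)), Function('Y')(Mul(14, 8), 30)) = Add(Add(3831, Add(75, -158)), Pow(Add(30, Mul(14, 8)), -1)) = Add(Add(3831, -83), Pow(Add(30, 112), -1)) = Add(3748, Pow(142, -1)) = Add(3748, Rational(1, 142)) = Rational(532217, 142)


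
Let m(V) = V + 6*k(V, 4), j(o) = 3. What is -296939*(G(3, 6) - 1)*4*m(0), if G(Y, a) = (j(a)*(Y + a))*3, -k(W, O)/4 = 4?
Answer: 9121966080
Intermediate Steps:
k(W, O) = -16 (k(W, O) = -4*4 = -16)
m(V) = -96 + V (m(V) = V + 6*(-16) = V - 96 = -96 + V)
G(Y, a) = 9*Y + 9*a (G(Y, a) = (3*(Y + a))*3 = (3*Y + 3*a)*3 = 9*Y + 9*a)
-296939*(G(3, 6) - 1)*4*m(0) = -296939*((9*3 + 9*6) - 1)*4*(-96 + 0) = -296939*((27 + 54) - 1)*4*(-96) = -296939*(81 - 1)*4*(-96) = -296939*80*4*(-96) = -95020480*(-96) = -296939*(-30720) = 9121966080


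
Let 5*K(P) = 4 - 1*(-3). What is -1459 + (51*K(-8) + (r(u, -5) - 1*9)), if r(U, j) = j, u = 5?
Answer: -7008/5 ≈ -1401.6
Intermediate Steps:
K(P) = 7/5 (K(P) = (4 - 1*(-3))/5 = (4 + 3)/5 = (⅕)*7 = 7/5)
-1459 + (51*K(-8) + (r(u, -5) - 1*9)) = -1459 + (51*(7/5) + (-5 - 1*9)) = -1459 + (357/5 + (-5 - 9)) = -1459 + (357/5 - 14) = -1459 + 287/5 = -7008/5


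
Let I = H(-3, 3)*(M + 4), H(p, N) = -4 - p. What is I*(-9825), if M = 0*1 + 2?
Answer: 58950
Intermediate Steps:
M = 2 (M = 0 + 2 = 2)
I = -6 (I = (-4 - 1*(-3))*(2 + 4) = (-4 + 3)*6 = -1*6 = -6)
I*(-9825) = -6*(-9825) = 58950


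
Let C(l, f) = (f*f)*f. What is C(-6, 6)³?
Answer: 10077696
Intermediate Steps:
C(l, f) = f³ (C(l, f) = f²*f = f³)
C(-6, 6)³ = (6³)³ = 216³ = 10077696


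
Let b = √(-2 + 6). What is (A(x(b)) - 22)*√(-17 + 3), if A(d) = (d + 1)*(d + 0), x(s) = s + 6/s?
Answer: 8*I*√14 ≈ 29.933*I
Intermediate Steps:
b = 2 (b = √4 = 2)
A(d) = d*(1 + d) (A(d) = (1 + d)*d = d*(1 + d))
(A(x(b)) - 22)*√(-17 + 3) = ((2 + 6/2)*(1 + (2 + 6/2)) - 22)*√(-17 + 3) = ((2 + 6*(½))*(1 + (2 + 6*(½))) - 22)*√(-14) = ((2 + 3)*(1 + (2 + 3)) - 22)*(I*√14) = (5*(1 + 5) - 22)*(I*√14) = (5*6 - 22)*(I*√14) = (30 - 22)*(I*√14) = 8*(I*√14) = 8*I*√14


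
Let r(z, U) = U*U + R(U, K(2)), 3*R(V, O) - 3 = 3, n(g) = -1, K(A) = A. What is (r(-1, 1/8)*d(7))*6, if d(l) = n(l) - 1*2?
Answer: -1161/32 ≈ -36.281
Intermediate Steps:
R(V, O) = 2 (R(V, O) = 1 + (⅓)*3 = 1 + 1 = 2)
d(l) = -3 (d(l) = -1 - 1*2 = -1 - 2 = -3)
r(z, U) = 2 + U² (r(z, U) = U*U + 2 = U² + 2 = 2 + U²)
(r(-1, 1/8)*d(7))*6 = ((2 + (1/8)²)*(-3))*6 = ((2 + (⅛)²)*(-3))*6 = ((2 + 1/64)*(-3))*6 = ((129/64)*(-3))*6 = -387/64*6 = -1161/32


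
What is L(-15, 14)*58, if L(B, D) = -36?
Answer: -2088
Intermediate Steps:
L(-15, 14)*58 = -36*58 = -2088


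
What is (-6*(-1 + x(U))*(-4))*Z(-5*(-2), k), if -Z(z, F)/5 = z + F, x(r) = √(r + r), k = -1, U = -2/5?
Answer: 1080 - 432*I*√5 ≈ 1080.0 - 965.98*I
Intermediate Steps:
U = -⅖ (U = -2*⅕ = -⅖ ≈ -0.40000)
x(r) = √2*√r (x(r) = √(2*r) = √2*√r)
Z(z, F) = -5*F - 5*z (Z(z, F) = -5*(z + F) = -5*(F + z) = -5*F - 5*z)
(-6*(-1 + x(U))*(-4))*Z(-5*(-2), k) = (-6*(-1 + √2*√(-⅖))*(-4))*(-5*(-1) - (-25)*(-2)) = (-6*(-1 + √2*(I*√10/5))*(-4))*(5 - 5*10) = (-6*(-1 + 2*I*√5/5)*(-4))*(5 - 50) = -6*(4 - 8*I*√5/5)*(-45) = (-24 + 48*I*√5/5)*(-45) = 1080 - 432*I*√5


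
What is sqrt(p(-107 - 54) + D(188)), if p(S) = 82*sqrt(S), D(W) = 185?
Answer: sqrt(185 + 82*I*sqrt(161)) ≈ 24.918 + 20.878*I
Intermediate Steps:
sqrt(p(-107 - 54) + D(188)) = sqrt(82*sqrt(-107 - 54) + 185) = sqrt(82*sqrt(-161) + 185) = sqrt(82*(I*sqrt(161)) + 185) = sqrt(82*I*sqrt(161) + 185) = sqrt(185 + 82*I*sqrt(161))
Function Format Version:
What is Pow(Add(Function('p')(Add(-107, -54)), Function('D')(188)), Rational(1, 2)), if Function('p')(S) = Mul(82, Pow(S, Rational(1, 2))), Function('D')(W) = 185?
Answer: Pow(Add(185, Mul(82, I, Pow(161, Rational(1, 2)))), Rational(1, 2)) ≈ Add(24.918, Mul(20.878, I))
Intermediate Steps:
Pow(Add(Function('p')(Add(-107, -54)), Function('D')(188)), Rational(1, 2)) = Pow(Add(Mul(82, Pow(Add(-107, -54), Rational(1, 2))), 185), Rational(1, 2)) = Pow(Add(Mul(82, Pow(-161, Rational(1, 2))), 185), Rational(1, 2)) = Pow(Add(Mul(82, Mul(I, Pow(161, Rational(1, 2)))), 185), Rational(1, 2)) = Pow(Add(Mul(82, I, Pow(161, Rational(1, 2))), 185), Rational(1, 2)) = Pow(Add(185, Mul(82, I, Pow(161, Rational(1, 2)))), Rational(1, 2))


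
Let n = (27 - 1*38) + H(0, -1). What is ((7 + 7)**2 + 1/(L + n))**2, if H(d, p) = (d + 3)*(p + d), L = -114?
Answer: 629357569/16384 ≈ 38413.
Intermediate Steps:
H(d, p) = (3 + d)*(d + p)
n = -14 (n = (27 - 1*38) + (0**2 + 3*0 + 3*(-1) + 0*(-1)) = (27 - 38) + (0 + 0 - 3 + 0) = -11 - 3 = -14)
((7 + 7)**2 + 1/(L + n))**2 = ((7 + 7)**2 + 1/(-114 - 14))**2 = (14**2 + 1/(-128))**2 = (196 - 1/128)**2 = (25087/128)**2 = 629357569/16384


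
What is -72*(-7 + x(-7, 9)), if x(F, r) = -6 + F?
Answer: 1440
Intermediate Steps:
-72*(-7 + x(-7, 9)) = -72*(-7 + (-6 - 7)) = -72*(-7 - 13) = -72*(-20) = 1440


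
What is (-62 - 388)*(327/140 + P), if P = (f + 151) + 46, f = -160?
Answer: -247815/14 ≈ -17701.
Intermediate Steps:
P = 37 (P = (-160 + 151) + 46 = -9 + 46 = 37)
(-62 - 388)*(327/140 + P) = (-62 - 388)*(327/140 + 37) = -450*(327*(1/140) + 37) = -450*(327/140 + 37) = -450*5507/140 = -247815/14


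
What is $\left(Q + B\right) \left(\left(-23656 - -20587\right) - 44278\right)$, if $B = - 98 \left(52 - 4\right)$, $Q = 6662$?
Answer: $-92705426$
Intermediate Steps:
$B = -4704$ ($B = \left(-98\right) 48 = -4704$)
$\left(Q + B\right) \left(\left(-23656 - -20587\right) - 44278\right) = \left(6662 - 4704\right) \left(\left(-23656 - -20587\right) - 44278\right) = 1958 \left(\left(-23656 + 20587\right) - 44278\right) = 1958 \left(-3069 - 44278\right) = 1958 \left(-47347\right) = -92705426$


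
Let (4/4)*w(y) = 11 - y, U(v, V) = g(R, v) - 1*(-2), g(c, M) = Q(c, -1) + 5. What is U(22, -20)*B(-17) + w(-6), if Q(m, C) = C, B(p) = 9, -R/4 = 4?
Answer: 71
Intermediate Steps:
R = -16 (R = -4*4 = -16)
g(c, M) = 4 (g(c, M) = -1 + 5 = 4)
U(v, V) = 6 (U(v, V) = 4 - 1*(-2) = 4 + 2 = 6)
w(y) = 11 - y
U(22, -20)*B(-17) + w(-6) = 6*9 + (11 - 1*(-6)) = 54 + (11 + 6) = 54 + 17 = 71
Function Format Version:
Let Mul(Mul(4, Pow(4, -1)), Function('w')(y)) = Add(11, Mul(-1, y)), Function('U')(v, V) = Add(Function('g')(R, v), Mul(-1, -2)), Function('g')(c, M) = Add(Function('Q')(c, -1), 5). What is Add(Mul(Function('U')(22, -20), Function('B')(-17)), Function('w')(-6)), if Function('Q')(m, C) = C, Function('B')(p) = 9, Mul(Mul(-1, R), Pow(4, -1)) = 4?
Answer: 71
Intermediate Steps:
R = -16 (R = Mul(-4, 4) = -16)
Function('g')(c, M) = 4 (Function('g')(c, M) = Add(-1, 5) = 4)
Function('U')(v, V) = 6 (Function('U')(v, V) = Add(4, Mul(-1, -2)) = Add(4, 2) = 6)
Function('w')(y) = Add(11, Mul(-1, y))
Add(Mul(Function('U')(22, -20), Function('B')(-17)), Function('w')(-6)) = Add(Mul(6, 9), Add(11, Mul(-1, -6))) = Add(54, Add(11, 6)) = Add(54, 17) = 71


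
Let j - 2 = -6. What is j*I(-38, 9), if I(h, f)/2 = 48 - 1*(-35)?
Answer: -664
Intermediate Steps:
I(h, f) = 166 (I(h, f) = 2*(48 - 1*(-35)) = 2*(48 + 35) = 2*83 = 166)
j = -4 (j = 2 - 6 = -4)
j*I(-38, 9) = -4*166 = -664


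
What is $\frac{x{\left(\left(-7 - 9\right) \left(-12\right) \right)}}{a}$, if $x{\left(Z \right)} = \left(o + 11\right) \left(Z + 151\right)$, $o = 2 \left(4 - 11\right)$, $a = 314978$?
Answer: $- \frac{1029}{314978} \approx -0.0032669$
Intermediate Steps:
$o = -14$ ($o = 2 \left(-7\right) = -14$)
$x{\left(Z \right)} = -453 - 3 Z$ ($x{\left(Z \right)} = \left(-14 + 11\right) \left(Z + 151\right) = - 3 \left(151 + Z\right) = -453 - 3 Z$)
$\frac{x{\left(\left(-7 - 9\right) \left(-12\right) \right)}}{a} = \frac{-453 - 3 \left(-7 - 9\right) \left(-12\right)}{314978} = \left(-453 - 3 \left(\left(-16\right) \left(-12\right)\right)\right) \frac{1}{314978} = \left(-453 - 576\right) \frac{1}{314978} = \left(-1029\right) \frac{1}{314978} = - \frac{1029}{314978}$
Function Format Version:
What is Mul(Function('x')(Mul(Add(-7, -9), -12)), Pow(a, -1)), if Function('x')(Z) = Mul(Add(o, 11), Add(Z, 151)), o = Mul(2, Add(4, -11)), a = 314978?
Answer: Rational(-1029, 314978) ≈ -0.0032669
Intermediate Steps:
o = -14 (o = Mul(2, -7) = -14)
Function('x')(Z) = Add(-453, Mul(-3, Z)) (Function('x')(Z) = Mul(Add(-14, 11), Add(Z, 151)) = Mul(-3, Add(151, Z)) = Add(-453, Mul(-3, Z)))
Mul(Function('x')(Mul(Add(-7, -9), -12)), Pow(a, -1)) = Mul(Add(-453, Mul(-3, Mul(Add(-7, -9), -12))), Pow(314978, -1)) = Mul(Add(-453, Mul(-3, Mul(-16, -12))), Rational(1, 314978)) = Mul(Add(-453, Mul(-3, 192)), Rational(1, 314978)) = Mul(Add(-453, -576), Rational(1, 314978)) = Mul(-1029, Rational(1, 314978)) = Rational(-1029, 314978)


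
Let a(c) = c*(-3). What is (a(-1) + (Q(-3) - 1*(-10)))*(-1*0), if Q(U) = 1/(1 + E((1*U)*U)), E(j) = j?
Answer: 0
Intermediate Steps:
a(c) = -3*c
Q(U) = 1/(1 + U**2) (Q(U) = 1/(1 + (1*U)*U) = 1/(1 + U*U) = 1/(1 + U**2))
(a(-1) + (Q(-3) - 1*(-10)))*(-1*0) = (-3*(-1) + (1/(1 + (-3)**2) - 1*(-10)))*(-1*0) = (3 + (1/(1 + 9) + 10))*0 = (3 + (1/10 + 10))*0 = (3 + 101/10)*0 = (131/10)*0 = 0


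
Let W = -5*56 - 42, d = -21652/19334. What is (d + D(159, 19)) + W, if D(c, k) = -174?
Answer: -4805658/9667 ≈ -497.12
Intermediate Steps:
d = -10826/9667 (d = -21652*1/19334 = -10826/9667 ≈ -1.1199)
W = -322 (W = -280 - 42 = -322)
(d + D(159, 19)) + W = (-10826/9667 - 174) - 322 = -1692884/9667 - 322 = -4805658/9667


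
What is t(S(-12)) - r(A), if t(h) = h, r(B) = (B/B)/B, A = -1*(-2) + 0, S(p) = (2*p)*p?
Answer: 575/2 ≈ 287.50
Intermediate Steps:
S(p) = 2*p²
A = 2 (A = 2 + 0 = 2)
r(B) = 1/B
t(S(-12)) - r(A) = 2*(-12)² - 1/2 = 2*144 - 1*½ = 288 - ½ = 575/2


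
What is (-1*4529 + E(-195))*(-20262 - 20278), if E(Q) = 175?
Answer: 176511160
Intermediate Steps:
(-1*4529 + E(-195))*(-20262 - 20278) = (-1*4529 + 175)*(-20262 - 20278) = (-4529 + 175)*(-40540) = -4354*(-40540) = 176511160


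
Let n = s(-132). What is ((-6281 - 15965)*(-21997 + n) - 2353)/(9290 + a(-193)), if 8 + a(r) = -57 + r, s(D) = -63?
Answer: 490744407/9032 ≈ 54334.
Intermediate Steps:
n = -63
a(r) = -65 + r (a(r) = -8 + (-57 + r) = -65 + r)
((-6281 - 15965)*(-21997 + n) - 2353)/(9290 + a(-193)) = ((-6281 - 15965)*(-21997 - 63) - 2353)/(9290 + (-65 - 193)) = (-22246*(-22060) - 2353)/(9290 - 258) = (490746760 - 2353)/9032 = 490744407*(1/9032) = 490744407/9032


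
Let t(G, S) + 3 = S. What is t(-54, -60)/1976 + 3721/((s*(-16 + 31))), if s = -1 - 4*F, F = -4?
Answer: 7338521/444600 ≈ 16.506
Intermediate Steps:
t(G, S) = -3 + S
s = 15 (s = -1 - 4*(-4) = -1 + 16 = 15)
t(-54, -60)/1976 + 3721/((s*(-16 + 31))) = (-3 - 60)/1976 + 3721/((15*(-16 + 31))) = -63*1/1976 + 3721/((15*15)) = -63/1976 + 3721/225 = 7338521/444600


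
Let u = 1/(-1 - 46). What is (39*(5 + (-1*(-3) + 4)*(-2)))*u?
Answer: 351/47 ≈ 7.4681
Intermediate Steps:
u = -1/47 (u = 1/(-47) = -1/47 ≈ -0.021277)
(39*(5 + (-1*(-3) + 4)*(-2)))*u = (39*(5 + (-1*(-3) + 4)*(-2)))*(-1/47) = (39*(5 + (3 + 4)*(-2)))*(-1/47) = (39*(5 + 7*(-2)))*(-1/47) = (39*(5 - 14))*(-1/47) = (39*(-9))*(-1/47) = -351*(-1/47) = 351/47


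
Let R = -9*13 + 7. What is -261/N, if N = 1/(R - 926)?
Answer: 270396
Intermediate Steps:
R = -110 (R = -117 + 7 = -110)
N = -1/1036 (N = 1/(-110 - 926) = 1/(-1036) = -1/1036 ≈ -0.00096525)
-261/N = -261/(-1/1036) = -261*(-1036) = -1*(-270396) = 270396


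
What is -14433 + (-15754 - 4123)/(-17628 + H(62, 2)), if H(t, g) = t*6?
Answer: -249035971/17256 ≈ -14432.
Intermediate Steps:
H(t, g) = 6*t
-14433 + (-15754 - 4123)/(-17628 + H(62, 2)) = -14433 + (-15754 - 4123)/(-17628 + 6*62) = -14433 - 19877/(-17628 + 372) = -14433 - 19877/(-17256) = -14433 - 19877*(-1/17256) = -14433 + 19877/17256 = -249035971/17256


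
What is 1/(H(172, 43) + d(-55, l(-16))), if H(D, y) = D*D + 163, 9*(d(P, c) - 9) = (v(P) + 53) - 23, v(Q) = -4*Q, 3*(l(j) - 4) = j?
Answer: 9/268054 ≈ 3.3575e-5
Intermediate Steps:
l(j) = 4 + j/3
d(P, c) = 37/3 - 4*P/9 (d(P, c) = 9 + ((-4*P + 53) - 23)/9 = 9 + ((53 - 4*P) - 23)/9 = 9 + (30 - 4*P)/9 = 9 + (10/3 - 4*P/9) = 37/3 - 4*P/9)
H(D, y) = 163 + D² (H(D, y) = D² + 163 = 163 + D²)
1/(H(172, 43) + d(-55, l(-16))) = 1/((163 + 172²) + (37/3 - 4/9*(-55))) = 1/((163 + 29584) + (37/3 + 220/9)) = 1/(29747 + 331/9) = 1/(268054/9) = 9/268054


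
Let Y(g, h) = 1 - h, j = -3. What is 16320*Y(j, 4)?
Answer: -48960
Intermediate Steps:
16320*Y(j, 4) = 16320*(1 - 1*4) = 16320*(1 - 4) = 16320*(-3) = -48960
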